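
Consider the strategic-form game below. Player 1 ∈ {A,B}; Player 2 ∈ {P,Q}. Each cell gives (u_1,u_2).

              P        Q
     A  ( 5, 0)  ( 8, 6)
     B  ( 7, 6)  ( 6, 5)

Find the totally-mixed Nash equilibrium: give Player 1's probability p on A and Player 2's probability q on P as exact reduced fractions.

p=1/7, q=1/2

P1 indiff ⇒ q·5+(1-q)·8 = q·7+(1-q)·6 ⇒ q(-2) = (1-q)(-2) ⇒ q = 1/2
P2 indiff ⇒ p·0+(1-p)·6 = p·6+(1-p)·5 ⇒ p(-6) = (1-p)(-1) ⇒ p = 1/7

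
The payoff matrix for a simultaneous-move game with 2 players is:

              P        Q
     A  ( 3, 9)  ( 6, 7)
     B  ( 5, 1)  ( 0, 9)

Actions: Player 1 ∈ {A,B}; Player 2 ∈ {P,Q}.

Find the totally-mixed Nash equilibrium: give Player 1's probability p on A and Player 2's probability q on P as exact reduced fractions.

P1 indiff ⇒ q·3+(1-q)·6 = q·5+(1-q)·0 ⇒ q(-2) = (1-q)(-6) ⇒ q = 3/4
P2 indiff ⇒ p·9+(1-p)·1 = p·7+(1-p)·9 ⇒ p(2) = (1-p)(8) ⇒ p = 4/5

P1 mixes 4/5 on A; P2 mixes 3/4 on P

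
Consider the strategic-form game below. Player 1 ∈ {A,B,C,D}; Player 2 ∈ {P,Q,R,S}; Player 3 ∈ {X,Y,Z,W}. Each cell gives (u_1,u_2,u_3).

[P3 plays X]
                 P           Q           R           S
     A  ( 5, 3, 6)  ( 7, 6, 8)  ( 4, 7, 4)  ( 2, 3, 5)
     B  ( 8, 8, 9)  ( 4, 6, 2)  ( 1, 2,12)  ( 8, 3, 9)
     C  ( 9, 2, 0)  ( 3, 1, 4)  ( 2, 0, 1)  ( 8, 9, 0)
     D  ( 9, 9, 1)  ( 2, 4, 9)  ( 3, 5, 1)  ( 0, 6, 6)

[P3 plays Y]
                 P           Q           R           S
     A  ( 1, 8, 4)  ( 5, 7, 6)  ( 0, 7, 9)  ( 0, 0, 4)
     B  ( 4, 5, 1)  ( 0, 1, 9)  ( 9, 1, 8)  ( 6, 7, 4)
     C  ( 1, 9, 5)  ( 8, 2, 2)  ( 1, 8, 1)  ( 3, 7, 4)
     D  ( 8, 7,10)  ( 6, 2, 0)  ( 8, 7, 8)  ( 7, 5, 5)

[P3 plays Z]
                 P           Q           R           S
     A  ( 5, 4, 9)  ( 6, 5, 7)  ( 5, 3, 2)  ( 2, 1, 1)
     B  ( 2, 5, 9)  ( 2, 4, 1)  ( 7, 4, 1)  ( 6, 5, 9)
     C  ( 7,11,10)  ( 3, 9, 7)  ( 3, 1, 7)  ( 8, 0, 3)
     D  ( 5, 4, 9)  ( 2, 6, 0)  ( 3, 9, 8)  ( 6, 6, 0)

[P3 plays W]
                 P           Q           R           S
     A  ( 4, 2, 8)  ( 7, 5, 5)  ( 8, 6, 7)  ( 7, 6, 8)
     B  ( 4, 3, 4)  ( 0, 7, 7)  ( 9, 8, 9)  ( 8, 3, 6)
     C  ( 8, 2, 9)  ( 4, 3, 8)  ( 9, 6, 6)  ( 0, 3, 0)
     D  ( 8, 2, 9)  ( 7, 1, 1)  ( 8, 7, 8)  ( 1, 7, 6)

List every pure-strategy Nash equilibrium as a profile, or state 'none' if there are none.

NE set: (C,P,Z), (D,P,Y)

(A,P,X): not NE [P1→D gives 9>5; P2→R gives 7>3; P3→Z gives 9>6]
(A,P,Y): not NE [P1→D gives 8>1; P3→Z gives 9>4]
(A,P,Z): not NE [P1→C gives 7>5; P2→Q gives 5>4]
(A,P,W): not NE [P1→D gives 8>4; P2→S gives 6>2; P3→Z gives 9>8]
(A,Q,X): not NE [P2→R gives 7>6]
(A,Q,Y): not NE [P1→C gives 8>5; P2→P gives 8>7; P3→X gives 8>6]
(A,Q,Z): not NE [P3→X gives 8>7]
(A,Q,W): not NE [P2→S gives 6>5; P3→X gives 8>5]
(A,R,X): not NE [P3→Y gives 9>4]
(A,R,Y): not NE [P1→B gives 9>0; P2→P gives 8>7]
(A,R,Z): not NE [P1→B gives 7>5; P2→Q gives 5>3; P3→Y gives 9>2]
(A,R,W): not NE [P1→C gives 9>8; P3→Y gives 9>7]
(A,S,X): not NE [P1→C gives 8>2; P2→R gives 7>3; P3→W gives 8>5]
(A,S,Y): not NE [P1→D gives 7>0; P2→P gives 8>0; P3→W gives 8>4]
(A,S,Z): not NE [P1→C gives 8>2; P2→Q gives 5>1; P3→W gives 8>1]
(A,S,W): not NE [P1→B gives 8>7]
(B,P,X): not NE [P1→D gives 9>8]
(B,P,Y): not NE [P1→D gives 8>4; P2→S gives 7>5; P3→Z gives 9>1]
(B,P,Z): not NE [P1→C gives 7>2]
(B,P,W): not NE [P1→D gives 8>4; P2→R gives 8>3; P3→Z gives 9>4]
(B,Q,X): not NE [P1→A gives 7>4; P2→P gives 8>6; P3→Y gives 9>2]
(B,Q,Y): not NE [P1→C gives 8>0; P2→S gives 7>1]
(B,Q,Z): not NE [P1→A gives 6>2; P2→S gives 5>4; P3→Y gives 9>1]
(B,Q,W): not NE [P1→D gives 7>0; P2→R gives 8>7; P3→Y gives 9>7]
(B,R,X): not NE [P1→A gives 4>1; P2→P gives 8>2]
(B,R,Y): not NE [P2→S gives 7>1; P3→X gives 12>8]
(B,R,Z): not NE [P2→S gives 5>4; P3→X gives 12>1]
(B,R,W): not NE [P3→X gives 12>9]
(B,S,X): not NE [P2→P gives 8>3]
(B,S,Y): not NE [P1→D gives 7>6; P3→Z gives 9>4]
(B,S,Z): not NE [P1→C gives 8>6]
(B,S,W): not NE [P2→R gives 8>3; P3→Z gives 9>6]
(C,P,X): not NE [P2→S gives 9>2; P3→Z gives 10>0]
(C,P,Y): not NE [P1→D gives 8>1; P3→Z gives 10>5]
(C,P,Z): NE
(C,P,W): not NE [P2→R gives 6>2; P3→Z gives 10>9]
(C,Q,X): not NE [P1→A gives 7>3; P2→S gives 9>1; P3→W gives 8>4]
(C,Q,Y): not NE [P2→P gives 9>2; P3→W gives 8>2]
(C,Q,Z): not NE [P1→A gives 6>3; P2→P gives 11>9; P3→W gives 8>7]
(C,Q,W): not NE [P1→D gives 7>4; P2→R gives 6>3]
(C,R,X): not NE [P1→A gives 4>2; P2→S gives 9>0; P3→Z gives 7>1]
(C,R,Y): not NE [P1→B gives 9>1; P2→P gives 9>8; P3→Z gives 7>1]
(C,R,Z): not NE [P1→B gives 7>3; P2→P gives 11>1]
(C,R,W): not NE [P3→Z gives 7>6]
(C,S,X): not NE [P3→Y gives 4>0]
(C,S,Y): not NE [P1→D gives 7>3; P2→P gives 9>7]
(C,S,Z): not NE [P2→P gives 11>0; P3→Y gives 4>3]
(C,S,W): not NE [P1→B gives 8>0; P2→R gives 6>3; P3→Y gives 4>0]
(D,P,X): not NE [P3→Y gives 10>1]
(D,P,Y): NE
(D,P,Z): not NE [P1→C gives 7>5; P2→R gives 9>4; P3→Y gives 10>9]
(D,P,W): not NE [P2→S gives 7>2; P3→Y gives 10>9]
(D,Q,X): not NE [P1→A gives 7>2; P2→P gives 9>4]
(D,Q,Y): not NE [P1→C gives 8>6; P2→R gives 7>2; P3→X gives 9>0]
(D,Q,Z): not NE [P1→A gives 6>2; P2→R gives 9>6; P3→X gives 9>0]
(D,Q,W): not NE [P2→S gives 7>1; P3→X gives 9>1]
(D,R,X): not NE [P1→A gives 4>3; P2→P gives 9>5; P3→W gives 8>1]
(D,R,Y): not NE [P1→B gives 9>8]
(D,R,Z): not NE [P1→B gives 7>3]
(D,R,W): not NE [P1→C gives 9>8]
(D,S,X): not NE [P1→C gives 8>0; P2→P gives 9>6]
(D,S,Y): not NE [P2→R gives 7>5; P3→W gives 6>5]
(D,S,Z): not NE [P1→C gives 8>6; P2→R gives 9>6; P3→W gives 6>0]
(D,S,W): not NE [P1→B gives 8>1]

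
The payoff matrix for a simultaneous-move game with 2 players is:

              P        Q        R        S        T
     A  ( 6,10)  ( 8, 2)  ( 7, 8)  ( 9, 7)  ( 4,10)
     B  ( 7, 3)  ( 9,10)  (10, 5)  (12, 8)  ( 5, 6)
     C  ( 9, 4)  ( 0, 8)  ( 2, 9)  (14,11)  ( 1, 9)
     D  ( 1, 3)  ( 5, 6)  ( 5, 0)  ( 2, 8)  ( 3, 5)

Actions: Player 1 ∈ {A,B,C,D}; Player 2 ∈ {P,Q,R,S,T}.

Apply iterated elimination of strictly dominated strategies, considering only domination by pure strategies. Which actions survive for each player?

P1 drop A (B beats it: P:7>6 Q:9>8 R:10>7 S:12>9 T:5>4)
P1 drop D (B beats it: P:7>1 Q:9>5 R:10>5 S:12>2 T:5>3)
P2 drop P (Q beats it: B:10>3 C:8>4)
P2 drop R (S beats it: B:8>5 C:11>9)
P2 drop T (S beats it: B:8>6 C:11>9)
P1→{B,C} P2→{Q,S}

Remaining: P1:{B,C} P2:{Q,S}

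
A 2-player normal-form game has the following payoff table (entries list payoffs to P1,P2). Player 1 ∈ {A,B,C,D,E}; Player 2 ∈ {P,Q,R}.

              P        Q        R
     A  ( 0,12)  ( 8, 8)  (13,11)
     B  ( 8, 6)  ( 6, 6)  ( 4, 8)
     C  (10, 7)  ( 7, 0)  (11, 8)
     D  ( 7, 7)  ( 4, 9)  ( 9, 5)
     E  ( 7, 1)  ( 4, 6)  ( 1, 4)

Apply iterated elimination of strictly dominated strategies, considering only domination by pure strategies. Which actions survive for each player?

Remaining: P1:{A,C} P2:{P,R}

P1 drop B (C beats it: P:10>8 Q:7>6 R:11>4)
P1 drop D (C beats it: P:10>7 Q:7>4 R:11>9)
P1 drop E (C beats it: P:10>7 Q:7>4 R:11>1)
P2 drop Q (P beats it: A:12>8 C:7>0)
P1→{A,C} P2→{P,R}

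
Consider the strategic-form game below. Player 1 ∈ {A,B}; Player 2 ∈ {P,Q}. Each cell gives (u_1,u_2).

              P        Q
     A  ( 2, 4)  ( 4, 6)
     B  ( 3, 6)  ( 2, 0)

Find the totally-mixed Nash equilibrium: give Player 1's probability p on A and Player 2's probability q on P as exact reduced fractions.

P1 indiff ⇒ q·2+(1-q)·4 = q·3+(1-q)·2 ⇒ q(-1) = (1-q)(-2) ⇒ q = 2/3
P2 indiff ⇒ p·4+(1-p)·6 = p·6+(1-p)·0 ⇒ p(-2) = (1-p)(-6) ⇒ p = 3/4

p=3/4, q=2/3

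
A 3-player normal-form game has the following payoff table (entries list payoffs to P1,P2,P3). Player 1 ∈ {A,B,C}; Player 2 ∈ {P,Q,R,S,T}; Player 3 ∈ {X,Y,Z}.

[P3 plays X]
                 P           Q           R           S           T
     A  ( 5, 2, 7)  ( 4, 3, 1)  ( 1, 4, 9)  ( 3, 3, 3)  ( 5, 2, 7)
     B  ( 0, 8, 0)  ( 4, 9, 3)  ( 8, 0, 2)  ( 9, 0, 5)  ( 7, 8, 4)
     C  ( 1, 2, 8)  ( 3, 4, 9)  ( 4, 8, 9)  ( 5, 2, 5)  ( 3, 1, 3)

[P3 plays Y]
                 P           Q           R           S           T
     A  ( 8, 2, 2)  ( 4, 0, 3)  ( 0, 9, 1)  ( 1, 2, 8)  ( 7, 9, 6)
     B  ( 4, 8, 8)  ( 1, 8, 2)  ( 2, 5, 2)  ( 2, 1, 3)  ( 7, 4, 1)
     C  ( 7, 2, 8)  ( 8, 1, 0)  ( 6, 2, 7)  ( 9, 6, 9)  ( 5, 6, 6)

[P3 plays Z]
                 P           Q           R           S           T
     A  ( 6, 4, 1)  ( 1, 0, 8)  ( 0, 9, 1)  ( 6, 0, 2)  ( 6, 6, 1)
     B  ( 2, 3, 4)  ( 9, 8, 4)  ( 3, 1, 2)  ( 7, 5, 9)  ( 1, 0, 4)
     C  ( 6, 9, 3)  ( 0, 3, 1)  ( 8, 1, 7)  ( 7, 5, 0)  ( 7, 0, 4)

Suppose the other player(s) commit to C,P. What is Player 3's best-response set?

u_3(X vs C,P) = 8
u_3(Y vs C,P) = 8
u_3(Z vs C,P) = 3
max payoff 8 at {X,Y}

BR_3 = {X,Y}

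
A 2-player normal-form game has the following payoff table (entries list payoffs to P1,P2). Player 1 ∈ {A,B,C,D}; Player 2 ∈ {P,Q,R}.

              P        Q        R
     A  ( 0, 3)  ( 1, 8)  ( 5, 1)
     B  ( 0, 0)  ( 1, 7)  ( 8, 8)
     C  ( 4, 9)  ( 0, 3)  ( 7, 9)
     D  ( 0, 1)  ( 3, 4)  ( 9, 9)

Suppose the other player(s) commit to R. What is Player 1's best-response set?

u_1(A vs R) = 5
u_1(B vs R) = 8
u_1(C vs R) = 7
u_1(D vs R) = 9
max payoff 9 at {D}

BR_1 = {D}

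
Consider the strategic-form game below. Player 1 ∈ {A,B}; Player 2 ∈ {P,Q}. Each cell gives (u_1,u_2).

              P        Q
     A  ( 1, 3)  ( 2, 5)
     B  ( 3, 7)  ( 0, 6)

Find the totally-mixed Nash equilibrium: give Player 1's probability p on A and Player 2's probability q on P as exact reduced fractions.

P1 indiff ⇒ q·1+(1-q)·2 = q·3+(1-q)·0 ⇒ q(-2) = (1-q)(-2) ⇒ q = 1/2
P2 indiff ⇒ p·3+(1-p)·7 = p·5+(1-p)·6 ⇒ p(-2) = (1-p)(-1) ⇒ p = 1/3

(p,q) = (1/3, 1/2)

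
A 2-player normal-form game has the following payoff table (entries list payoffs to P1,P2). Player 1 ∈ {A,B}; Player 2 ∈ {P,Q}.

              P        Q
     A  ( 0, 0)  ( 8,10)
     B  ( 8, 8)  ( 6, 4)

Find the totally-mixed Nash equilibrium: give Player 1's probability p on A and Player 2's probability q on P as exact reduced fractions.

P1 indiff ⇒ q·0+(1-q)·8 = q·8+(1-q)·6 ⇒ q(-8) = (1-q)(-2) ⇒ q = 1/5
P2 indiff ⇒ p·0+(1-p)·8 = p·10+(1-p)·4 ⇒ p(-10) = (1-p)(-4) ⇒ p = 2/7

(p,q) = (2/7, 1/5)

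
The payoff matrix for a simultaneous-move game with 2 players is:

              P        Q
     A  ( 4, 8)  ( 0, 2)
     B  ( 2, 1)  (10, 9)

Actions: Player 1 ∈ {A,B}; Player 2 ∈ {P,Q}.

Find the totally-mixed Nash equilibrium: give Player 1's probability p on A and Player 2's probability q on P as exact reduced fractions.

P1 indiff ⇒ q·4+(1-q)·0 = q·2+(1-q)·10 ⇒ q(2) = (1-q)(10) ⇒ q = 5/6
P2 indiff ⇒ p·8+(1-p)·1 = p·2+(1-p)·9 ⇒ p(6) = (1-p)(8) ⇒ p = 4/7

P1 mixes 4/7 on A; P2 mixes 5/6 on P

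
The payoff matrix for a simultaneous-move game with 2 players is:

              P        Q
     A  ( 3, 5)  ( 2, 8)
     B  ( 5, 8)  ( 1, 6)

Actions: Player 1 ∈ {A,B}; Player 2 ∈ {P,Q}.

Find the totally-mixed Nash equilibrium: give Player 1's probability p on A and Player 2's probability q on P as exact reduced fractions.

P1 indiff ⇒ q·3+(1-q)·2 = q·5+(1-q)·1 ⇒ q(-2) = (1-q)(-1) ⇒ q = 1/3
P2 indiff ⇒ p·5+(1-p)·8 = p·8+(1-p)·6 ⇒ p(-3) = (1-p)(-2) ⇒ p = 2/5

(p,q) = (2/5, 1/3)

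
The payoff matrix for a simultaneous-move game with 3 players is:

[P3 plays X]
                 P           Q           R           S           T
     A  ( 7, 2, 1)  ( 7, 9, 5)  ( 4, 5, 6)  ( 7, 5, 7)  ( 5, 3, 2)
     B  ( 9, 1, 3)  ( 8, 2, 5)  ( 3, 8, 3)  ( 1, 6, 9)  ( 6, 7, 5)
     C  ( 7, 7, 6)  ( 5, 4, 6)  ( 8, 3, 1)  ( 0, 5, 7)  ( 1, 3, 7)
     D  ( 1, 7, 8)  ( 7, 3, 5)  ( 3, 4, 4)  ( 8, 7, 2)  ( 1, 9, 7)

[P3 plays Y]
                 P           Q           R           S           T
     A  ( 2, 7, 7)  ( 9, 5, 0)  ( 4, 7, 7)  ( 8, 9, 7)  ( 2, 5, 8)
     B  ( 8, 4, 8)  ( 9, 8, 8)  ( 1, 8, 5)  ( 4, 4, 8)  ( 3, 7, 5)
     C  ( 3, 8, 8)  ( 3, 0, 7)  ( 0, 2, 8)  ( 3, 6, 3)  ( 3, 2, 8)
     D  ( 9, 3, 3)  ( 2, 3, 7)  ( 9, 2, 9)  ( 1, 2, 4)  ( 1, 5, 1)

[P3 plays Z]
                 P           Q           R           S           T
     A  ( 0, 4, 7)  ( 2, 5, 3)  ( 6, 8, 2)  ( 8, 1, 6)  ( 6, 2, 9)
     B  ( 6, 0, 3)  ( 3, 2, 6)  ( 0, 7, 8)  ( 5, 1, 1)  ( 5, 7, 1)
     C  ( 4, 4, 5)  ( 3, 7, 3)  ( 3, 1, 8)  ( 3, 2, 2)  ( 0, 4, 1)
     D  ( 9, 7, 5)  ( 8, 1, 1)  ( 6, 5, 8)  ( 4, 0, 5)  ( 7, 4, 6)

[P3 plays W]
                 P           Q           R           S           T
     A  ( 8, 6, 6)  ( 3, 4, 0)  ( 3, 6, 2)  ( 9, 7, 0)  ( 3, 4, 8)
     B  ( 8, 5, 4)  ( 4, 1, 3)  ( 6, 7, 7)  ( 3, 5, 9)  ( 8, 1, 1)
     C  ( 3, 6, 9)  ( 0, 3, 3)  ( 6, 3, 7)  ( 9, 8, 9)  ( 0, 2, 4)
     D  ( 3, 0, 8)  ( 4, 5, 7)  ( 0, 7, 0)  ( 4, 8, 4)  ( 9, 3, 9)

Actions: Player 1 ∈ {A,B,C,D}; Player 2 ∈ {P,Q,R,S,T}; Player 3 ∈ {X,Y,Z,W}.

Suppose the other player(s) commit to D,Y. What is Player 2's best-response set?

u_2(P vs D,Y) = 3
u_2(Q vs D,Y) = 3
u_2(R vs D,Y) = 2
u_2(S vs D,Y) = 2
u_2(T vs D,Y) = 5
max payoff 5 at {T}

BR_2 = {T}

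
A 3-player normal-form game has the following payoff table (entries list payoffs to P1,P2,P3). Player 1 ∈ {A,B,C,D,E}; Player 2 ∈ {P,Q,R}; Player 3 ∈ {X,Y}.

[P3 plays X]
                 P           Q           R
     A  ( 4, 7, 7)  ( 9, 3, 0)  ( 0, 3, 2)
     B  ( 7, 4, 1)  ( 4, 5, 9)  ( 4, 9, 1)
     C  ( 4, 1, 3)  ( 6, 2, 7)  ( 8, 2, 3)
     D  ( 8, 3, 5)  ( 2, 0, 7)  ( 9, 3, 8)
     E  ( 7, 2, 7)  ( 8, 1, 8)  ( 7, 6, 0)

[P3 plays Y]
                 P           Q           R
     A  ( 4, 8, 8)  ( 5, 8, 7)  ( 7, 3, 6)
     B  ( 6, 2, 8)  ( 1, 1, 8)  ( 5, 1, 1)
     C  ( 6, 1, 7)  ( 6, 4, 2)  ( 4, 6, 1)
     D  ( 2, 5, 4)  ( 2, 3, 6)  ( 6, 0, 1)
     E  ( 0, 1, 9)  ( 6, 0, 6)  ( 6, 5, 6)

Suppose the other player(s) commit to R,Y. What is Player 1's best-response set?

u_1(A vs R,Y) = 7
u_1(B vs R,Y) = 5
u_1(C vs R,Y) = 4
u_1(D vs R,Y) = 6
u_1(E vs R,Y) = 6
max payoff 7 at {A}

BR_1 = {A}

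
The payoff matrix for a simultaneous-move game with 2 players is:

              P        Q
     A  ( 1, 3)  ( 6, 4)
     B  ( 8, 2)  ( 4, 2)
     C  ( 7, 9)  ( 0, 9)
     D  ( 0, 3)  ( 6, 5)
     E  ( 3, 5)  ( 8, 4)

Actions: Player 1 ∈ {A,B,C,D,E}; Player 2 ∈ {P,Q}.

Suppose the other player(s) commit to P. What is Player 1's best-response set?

P1 best: {B}

u_1(A vs P) = 1
u_1(B vs P) = 8
u_1(C vs P) = 7
u_1(D vs P) = 0
u_1(E vs P) = 3
max payoff 8 at {B}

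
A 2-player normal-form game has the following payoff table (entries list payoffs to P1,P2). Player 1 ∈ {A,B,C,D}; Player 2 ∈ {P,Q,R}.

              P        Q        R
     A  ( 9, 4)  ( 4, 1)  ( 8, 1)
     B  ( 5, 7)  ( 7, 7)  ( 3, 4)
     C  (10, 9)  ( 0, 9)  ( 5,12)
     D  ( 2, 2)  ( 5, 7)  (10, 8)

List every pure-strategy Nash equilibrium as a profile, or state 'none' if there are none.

(A,P): not NE [P1→C gives 10>9]
(A,Q): not NE [P1→B gives 7>4; P2→P gives 4>1]
(A,R): not NE [P1→D gives 10>8; P2→P gives 4>1]
(B,P): not NE [P1→C gives 10>5]
(B,Q): NE
(B,R): not NE [P1→D gives 10>3; P2→Q gives 7>4]
(C,P): not NE [P2→R gives 12>9]
(C,Q): not NE [P1→B gives 7>0; P2→R gives 12>9]
(C,R): not NE [P1→D gives 10>5]
(D,P): not NE [P1→C gives 10>2; P2→R gives 8>2]
(D,Q): not NE [P1→B gives 7>5; P2→R gives 8>7]
(D,R): NE

PSNE = {(B,Q), (D,R)}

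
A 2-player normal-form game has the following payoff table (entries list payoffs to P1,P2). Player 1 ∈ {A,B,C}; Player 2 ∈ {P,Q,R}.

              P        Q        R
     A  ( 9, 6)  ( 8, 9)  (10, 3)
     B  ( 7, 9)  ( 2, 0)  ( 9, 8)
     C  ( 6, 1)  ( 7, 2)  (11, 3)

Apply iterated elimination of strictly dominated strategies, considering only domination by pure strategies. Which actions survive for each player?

Remaining: P1:{A,C} P2:{Q,R}

P1 drop B (A beats it: P:9>7 Q:8>2 R:10>9)
P2 drop P (Q beats it: A:9>6 C:2>1)
P1→{A,C} P2→{Q,R}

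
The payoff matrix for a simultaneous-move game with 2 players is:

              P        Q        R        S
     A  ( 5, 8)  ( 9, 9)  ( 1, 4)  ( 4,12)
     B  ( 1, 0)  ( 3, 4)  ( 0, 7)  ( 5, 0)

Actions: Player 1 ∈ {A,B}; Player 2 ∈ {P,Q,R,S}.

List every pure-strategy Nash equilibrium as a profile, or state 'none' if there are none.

(A,P): not NE [P2→S gives 12>8]
(A,Q): not NE [P2→S gives 12>9]
(A,R): not NE [P2→S gives 12>4]
(A,S): not NE [P1→B gives 5>4]
(B,P): not NE [P1→A gives 5>1; P2→R gives 7>0]
(B,Q): not NE [P1→A gives 9>3; P2→R gives 7>4]
(B,R): not NE [P1→A gives 1>0]
(B,S): not NE [P2→R gives 7>0]

Equilibria: none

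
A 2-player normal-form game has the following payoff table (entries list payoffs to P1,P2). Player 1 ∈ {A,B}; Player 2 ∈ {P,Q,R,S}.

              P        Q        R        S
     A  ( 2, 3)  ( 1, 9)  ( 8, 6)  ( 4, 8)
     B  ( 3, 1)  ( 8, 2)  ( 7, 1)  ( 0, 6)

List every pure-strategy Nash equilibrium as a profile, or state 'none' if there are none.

PSNE: ∅

(A,P): not NE [P1→B gives 3>2; P2→Q gives 9>3]
(A,Q): not NE [P1→B gives 8>1]
(A,R): not NE [P2→Q gives 9>6]
(A,S): not NE [P2→Q gives 9>8]
(B,P): not NE [P2→S gives 6>1]
(B,Q): not NE [P2→S gives 6>2]
(B,R): not NE [P1→A gives 8>7; P2→S gives 6>1]
(B,S): not NE [P1→A gives 4>0]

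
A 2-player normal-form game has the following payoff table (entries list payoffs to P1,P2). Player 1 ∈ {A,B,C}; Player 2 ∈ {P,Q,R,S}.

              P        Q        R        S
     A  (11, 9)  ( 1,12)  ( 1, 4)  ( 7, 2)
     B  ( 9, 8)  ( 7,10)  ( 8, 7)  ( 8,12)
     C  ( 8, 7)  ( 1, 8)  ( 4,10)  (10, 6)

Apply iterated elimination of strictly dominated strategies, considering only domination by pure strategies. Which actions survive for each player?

Survivors P1:{B,C} P2:{Q,R,S}

P2 drop P (Q beats it: A:12>9 B:10>8 C:8>7)
P1 drop A (B beats it: Q:7>1 R:8>1 S:8>7)
P1→{B,C} P2→{Q,R,S}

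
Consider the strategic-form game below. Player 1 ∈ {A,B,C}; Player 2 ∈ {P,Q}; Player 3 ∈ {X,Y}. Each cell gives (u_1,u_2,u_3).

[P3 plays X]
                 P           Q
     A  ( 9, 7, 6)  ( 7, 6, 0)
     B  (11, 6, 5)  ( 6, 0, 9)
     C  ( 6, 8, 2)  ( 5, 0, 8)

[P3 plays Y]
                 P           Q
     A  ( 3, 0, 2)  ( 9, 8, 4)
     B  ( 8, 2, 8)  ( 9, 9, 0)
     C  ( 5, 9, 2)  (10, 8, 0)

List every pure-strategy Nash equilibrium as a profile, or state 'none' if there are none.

Equilibria: none

(A,P,X): not NE [P1→B gives 11>9]
(A,P,Y): not NE [P1→B gives 8>3; P2→Q gives 8>0; P3→X gives 6>2]
(A,Q,X): not NE [P2→P gives 7>6; P3→Y gives 4>0]
(A,Q,Y): not NE [P1→C gives 10>9]
(B,P,X): not NE [P3→Y gives 8>5]
(B,P,Y): not NE [P2→Q gives 9>2]
(B,Q,X): not NE [P1→A gives 7>6; P2→P gives 6>0]
(B,Q,Y): not NE [P1→C gives 10>9; P3→X gives 9>0]
(C,P,X): not NE [P1→B gives 11>6]
(C,P,Y): not NE [P1→B gives 8>5]
(C,Q,X): not NE [P1→A gives 7>5; P2→P gives 8>0]
(C,Q,Y): not NE [P2→P gives 9>8; P3→X gives 8>0]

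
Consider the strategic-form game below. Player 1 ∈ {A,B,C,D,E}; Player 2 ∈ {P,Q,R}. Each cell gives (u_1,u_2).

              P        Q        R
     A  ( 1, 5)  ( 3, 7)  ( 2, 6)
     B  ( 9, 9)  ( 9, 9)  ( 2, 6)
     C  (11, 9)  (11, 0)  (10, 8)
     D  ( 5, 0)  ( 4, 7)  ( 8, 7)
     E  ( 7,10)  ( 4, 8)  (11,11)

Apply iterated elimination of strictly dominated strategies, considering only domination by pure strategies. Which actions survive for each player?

Survivors P1:{C,E} P2:{P,R}

P1 drop A (C beats it: P:11>1 Q:11>3 R:10>2)
P1 drop B (C beats it: P:11>9 Q:11>9 R:10>2)
P1 drop D (C beats it: P:11>5 Q:11>4 R:10>8)
P2 drop Q (P beats it: C:9>0 E:10>8)
P1→{C,E} P2→{P,R}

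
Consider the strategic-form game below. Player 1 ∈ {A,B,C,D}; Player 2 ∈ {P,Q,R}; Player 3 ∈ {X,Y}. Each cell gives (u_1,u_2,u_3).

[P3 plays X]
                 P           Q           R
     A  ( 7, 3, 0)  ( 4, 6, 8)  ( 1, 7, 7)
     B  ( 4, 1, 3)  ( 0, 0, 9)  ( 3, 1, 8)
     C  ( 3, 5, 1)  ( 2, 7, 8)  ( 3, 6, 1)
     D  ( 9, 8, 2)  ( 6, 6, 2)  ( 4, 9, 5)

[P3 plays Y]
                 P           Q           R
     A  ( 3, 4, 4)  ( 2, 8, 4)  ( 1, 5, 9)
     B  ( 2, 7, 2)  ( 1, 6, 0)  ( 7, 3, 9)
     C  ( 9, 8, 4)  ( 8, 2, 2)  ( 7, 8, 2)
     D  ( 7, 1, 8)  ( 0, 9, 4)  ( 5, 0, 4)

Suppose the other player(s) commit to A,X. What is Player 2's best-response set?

P2 best: {R}

u_2(P vs A,X) = 3
u_2(Q vs A,X) = 6
u_2(R vs A,X) = 7
max payoff 7 at {R}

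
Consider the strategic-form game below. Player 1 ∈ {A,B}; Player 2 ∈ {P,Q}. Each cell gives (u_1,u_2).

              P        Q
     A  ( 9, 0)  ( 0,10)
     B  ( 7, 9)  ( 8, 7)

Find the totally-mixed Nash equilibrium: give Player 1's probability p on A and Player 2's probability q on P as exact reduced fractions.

(p,q) = (1/6, 4/5)

P1 indiff ⇒ q·9+(1-q)·0 = q·7+(1-q)·8 ⇒ q(2) = (1-q)(8) ⇒ q = 4/5
P2 indiff ⇒ p·0+(1-p)·9 = p·10+(1-p)·7 ⇒ p(-10) = (1-p)(-2) ⇒ p = 1/6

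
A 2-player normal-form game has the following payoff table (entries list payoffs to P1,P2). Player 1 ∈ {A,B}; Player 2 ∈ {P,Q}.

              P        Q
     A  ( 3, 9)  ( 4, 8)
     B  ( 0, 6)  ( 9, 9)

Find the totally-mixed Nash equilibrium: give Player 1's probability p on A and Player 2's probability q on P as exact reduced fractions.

P1 mixes 3/4 on A; P2 mixes 5/8 on P

P1 indiff ⇒ q·3+(1-q)·4 = q·0+(1-q)·9 ⇒ q(3) = (1-q)(5) ⇒ q = 5/8
P2 indiff ⇒ p·9+(1-p)·6 = p·8+(1-p)·9 ⇒ p(1) = (1-p)(3) ⇒ p = 3/4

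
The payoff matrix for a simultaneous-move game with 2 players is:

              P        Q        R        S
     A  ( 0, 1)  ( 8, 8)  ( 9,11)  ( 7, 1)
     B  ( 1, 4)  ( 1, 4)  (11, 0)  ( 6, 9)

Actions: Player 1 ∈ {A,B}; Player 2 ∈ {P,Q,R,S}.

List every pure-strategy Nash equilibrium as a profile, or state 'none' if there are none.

(A,P): not NE [P1→B gives 1>0; P2→R gives 11>1]
(A,Q): not NE [P2→R gives 11>8]
(A,R): not NE [P1→B gives 11>9]
(A,S): not NE [P2→R gives 11>1]
(B,P): not NE [P2→S gives 9>4]
(B,Q): not NE [P1→A gives 8>1; P2→S gives 9>4]
(B,R): not NE [P2→S gives 9>0]
(B,S): not NE [P1→A gives 7>6]

PSNE: ∅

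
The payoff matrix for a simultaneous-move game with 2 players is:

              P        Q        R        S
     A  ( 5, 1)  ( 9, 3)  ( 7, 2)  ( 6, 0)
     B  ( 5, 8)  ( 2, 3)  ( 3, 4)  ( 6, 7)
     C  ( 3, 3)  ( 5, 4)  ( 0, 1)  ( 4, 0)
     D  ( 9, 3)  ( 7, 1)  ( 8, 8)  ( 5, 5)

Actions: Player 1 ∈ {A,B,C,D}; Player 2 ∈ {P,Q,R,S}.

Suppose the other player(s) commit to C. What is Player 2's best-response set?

u_2(P vs C) = 3
u_2(Q vs C) = 4
u_2(R vs C) = 1
u_2(S vs C) = 0
max payoff 4 at {Q}

argmax u_2 = {Q}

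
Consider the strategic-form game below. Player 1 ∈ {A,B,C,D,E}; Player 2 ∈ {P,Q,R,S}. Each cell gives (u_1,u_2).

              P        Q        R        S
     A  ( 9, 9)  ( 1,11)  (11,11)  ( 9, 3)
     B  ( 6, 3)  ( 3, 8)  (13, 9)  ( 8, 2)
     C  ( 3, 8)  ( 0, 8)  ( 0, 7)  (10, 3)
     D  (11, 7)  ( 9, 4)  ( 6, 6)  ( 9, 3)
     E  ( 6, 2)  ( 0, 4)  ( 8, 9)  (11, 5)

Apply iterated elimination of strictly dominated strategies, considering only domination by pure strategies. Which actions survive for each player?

P2 drop S (R beats it: A:11>3 B:9>2 C:7>3 D:6>3 E:9>5)
P1 drop C (A beats it: P:9>3 Q:1>0 R:11>0)
P1 drop E (A beats it: P:9>6 Q:1>0 R:11>8)
P1→{A,B,D} P2→{P,Q,R}

Remaining: P1:{A,B,D} P2:{P,Q,R}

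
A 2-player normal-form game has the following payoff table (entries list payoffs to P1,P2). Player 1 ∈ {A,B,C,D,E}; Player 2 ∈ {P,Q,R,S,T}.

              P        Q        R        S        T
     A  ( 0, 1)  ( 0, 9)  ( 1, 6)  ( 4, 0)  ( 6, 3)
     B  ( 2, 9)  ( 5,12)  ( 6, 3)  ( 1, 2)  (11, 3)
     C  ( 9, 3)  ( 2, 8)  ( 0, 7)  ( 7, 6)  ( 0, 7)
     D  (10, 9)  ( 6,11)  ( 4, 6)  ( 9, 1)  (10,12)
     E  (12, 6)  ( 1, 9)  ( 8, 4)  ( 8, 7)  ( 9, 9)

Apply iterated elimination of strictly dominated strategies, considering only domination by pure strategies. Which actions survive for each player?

Remaining: P1:{B,D} P2:{Q,T}

P1 drop A (D beats it: P:10>0 Q:6>0 R:4>1 S:9>4 T:10>6)
P1 drop C (D beats it: P:10>9 Q:6>2 R:4>0 S:9>7 T:10>0)
P2 drop P (Q beats it: B:12>9 D:11>9 E:9>6)
P2 drop R (Q beats it: B:12>3 D:11>6 E:9>4)
P1 drop E (D beats it: Q:6>1 S:9>8 T:10>9)
P2 drop S (Q beats it: B:12>2 D:11>1)
P1→{B,D} P2→{Q,T}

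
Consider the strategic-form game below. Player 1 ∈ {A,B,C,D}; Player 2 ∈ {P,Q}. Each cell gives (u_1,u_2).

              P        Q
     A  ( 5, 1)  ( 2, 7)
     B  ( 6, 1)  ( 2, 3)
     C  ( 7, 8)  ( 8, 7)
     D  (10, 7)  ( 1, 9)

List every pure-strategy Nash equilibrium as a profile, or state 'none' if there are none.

No pure NE.

(A,P): not NE [P1→D gives 10>5; P2→Q gives 7>1]
(A,Q): not NE [P1→C gives 8>2]
(B,P): not NE [P1→D gives 10>6; P2→Q gives 3>1]
(B,Q): not NE [P1→C gives 8>2]
(C,P): not NE [P1→D gives 10>7]
(C,Q): not NE [P2→P gives 8>7]
(D,P): not NE [P2→Q gives 9>7]
(D,Q): not NE [P1→C gives 8>1]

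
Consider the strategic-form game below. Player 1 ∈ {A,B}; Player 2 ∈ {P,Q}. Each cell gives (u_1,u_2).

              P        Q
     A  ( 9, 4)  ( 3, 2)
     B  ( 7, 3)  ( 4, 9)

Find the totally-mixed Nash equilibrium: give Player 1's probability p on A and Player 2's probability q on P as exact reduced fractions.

P1 indiff ⇒ q·9+(1-q)·3 = q·7+(1-q)·4 ⇒ q(2) = (1-q)(1) ⇒ q = 1/3
P2 indiff ⇒ p·4+(1-p)·3 = p·2+(1-p)·9 ⇒ p(2) = (1-p)(6) ⇒ p = 3/4

p=3/4, q=1/3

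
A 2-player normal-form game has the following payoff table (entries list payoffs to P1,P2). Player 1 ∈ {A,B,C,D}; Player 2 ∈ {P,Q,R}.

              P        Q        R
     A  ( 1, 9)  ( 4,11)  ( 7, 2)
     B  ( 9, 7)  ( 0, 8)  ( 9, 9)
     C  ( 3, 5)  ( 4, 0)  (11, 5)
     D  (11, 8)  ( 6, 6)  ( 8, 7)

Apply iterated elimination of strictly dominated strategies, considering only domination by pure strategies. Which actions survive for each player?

IESDS → P1:{B,C,D} P2:{P,R}

P1 drop A (D beats it: P:11>1 Q:6>4 R:8>7)
P2 drop Q (R beats it: B:9>8 C:5>0 D:7>6)
P1→{B,C,D} P2→{P,R}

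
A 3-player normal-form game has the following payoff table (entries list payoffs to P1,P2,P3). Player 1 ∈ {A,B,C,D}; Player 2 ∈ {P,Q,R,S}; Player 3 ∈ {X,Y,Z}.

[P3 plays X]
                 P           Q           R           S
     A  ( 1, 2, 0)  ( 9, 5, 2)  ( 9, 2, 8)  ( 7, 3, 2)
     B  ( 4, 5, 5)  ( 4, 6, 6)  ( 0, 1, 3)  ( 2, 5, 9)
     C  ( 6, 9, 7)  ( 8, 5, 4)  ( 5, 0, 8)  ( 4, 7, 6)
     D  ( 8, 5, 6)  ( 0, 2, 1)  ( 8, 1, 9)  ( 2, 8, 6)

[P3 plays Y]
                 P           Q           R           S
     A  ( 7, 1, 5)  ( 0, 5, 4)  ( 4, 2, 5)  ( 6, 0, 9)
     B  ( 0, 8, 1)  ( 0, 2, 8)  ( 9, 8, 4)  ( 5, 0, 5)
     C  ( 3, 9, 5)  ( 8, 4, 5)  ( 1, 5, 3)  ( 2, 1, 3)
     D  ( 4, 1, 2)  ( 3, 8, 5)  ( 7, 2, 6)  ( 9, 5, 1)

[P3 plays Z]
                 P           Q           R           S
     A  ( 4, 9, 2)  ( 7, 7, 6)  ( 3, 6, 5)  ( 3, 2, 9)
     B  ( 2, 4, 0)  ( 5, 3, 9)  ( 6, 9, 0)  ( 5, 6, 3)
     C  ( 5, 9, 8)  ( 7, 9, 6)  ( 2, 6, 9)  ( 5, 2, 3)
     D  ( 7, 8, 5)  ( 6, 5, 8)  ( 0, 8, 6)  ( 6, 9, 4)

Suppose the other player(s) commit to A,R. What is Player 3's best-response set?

BR_3 = {X}

u_3(X vs A,R) = 8
u_3(Y vs A,R) = 5
u_3(Z vs A,R) = 5
max payoff 8 at {X}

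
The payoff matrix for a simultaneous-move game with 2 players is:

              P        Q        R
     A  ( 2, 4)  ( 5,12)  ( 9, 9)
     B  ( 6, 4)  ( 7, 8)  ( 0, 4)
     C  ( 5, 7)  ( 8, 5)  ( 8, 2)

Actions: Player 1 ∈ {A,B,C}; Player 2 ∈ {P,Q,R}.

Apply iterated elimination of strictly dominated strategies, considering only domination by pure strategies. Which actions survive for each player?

P2 drop R (Q beats it: A:12>9 B:8>4 C:5>2)
P1 drop A (B beats it: P:6>2 Q:7>5)
P1→{B,C} P2→{P,Q}

Survivors P1:{B,C} P2:{P,Q}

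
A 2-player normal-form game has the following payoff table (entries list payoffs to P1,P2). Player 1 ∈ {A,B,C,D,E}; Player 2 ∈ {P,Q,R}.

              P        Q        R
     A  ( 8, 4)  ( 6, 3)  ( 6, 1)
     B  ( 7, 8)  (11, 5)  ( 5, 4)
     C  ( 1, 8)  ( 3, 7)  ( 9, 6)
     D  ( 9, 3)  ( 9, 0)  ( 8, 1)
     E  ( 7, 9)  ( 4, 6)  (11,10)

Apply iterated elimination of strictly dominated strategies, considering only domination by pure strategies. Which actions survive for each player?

P1 drop A (D beats it: P:9>8 Q:9>6 R:8>6)
P1 drop C (E beats it: P:7>1 Q:4>3 R:11>9)
P2 drop Q (P beats it: B:8>5 D:3>0 E:9>6)
P1 drop B (D beats it: P:9>7 R:8>5)
P1→{D,E} P2→{P,R}

Remaining: P1:{D,E} P2:{P,R}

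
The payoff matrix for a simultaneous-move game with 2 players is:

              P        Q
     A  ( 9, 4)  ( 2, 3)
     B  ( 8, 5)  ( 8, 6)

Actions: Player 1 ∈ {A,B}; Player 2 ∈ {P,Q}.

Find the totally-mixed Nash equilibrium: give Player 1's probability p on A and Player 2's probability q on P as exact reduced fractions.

P1 indiff ⇒ q·9+(1-q)·2 = q·8+(1-q)·8 ⇒ q(1) = (1-q)(6) ⇒ q = 6/7
P2 indiff ⇒ p·4+(1-p)·5 = p·3+(1-p)·6 ⇒ p(1) = (1-p)(1) ⇒ p = 1/2

p=1/2, q=6/7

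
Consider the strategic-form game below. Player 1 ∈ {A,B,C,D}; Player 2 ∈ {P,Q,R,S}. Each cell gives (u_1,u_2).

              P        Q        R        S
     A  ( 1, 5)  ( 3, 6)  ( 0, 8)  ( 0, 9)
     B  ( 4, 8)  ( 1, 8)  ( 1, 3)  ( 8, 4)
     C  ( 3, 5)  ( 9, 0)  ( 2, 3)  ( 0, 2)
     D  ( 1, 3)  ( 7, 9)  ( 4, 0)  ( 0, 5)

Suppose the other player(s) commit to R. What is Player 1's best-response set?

BR_1 = {D}

u_1(A vs R) = 0
u_1(B vs R) = 1
u_1(C vs R) = 2
u_1(D vs R) = 4
max payoff 4 at {D}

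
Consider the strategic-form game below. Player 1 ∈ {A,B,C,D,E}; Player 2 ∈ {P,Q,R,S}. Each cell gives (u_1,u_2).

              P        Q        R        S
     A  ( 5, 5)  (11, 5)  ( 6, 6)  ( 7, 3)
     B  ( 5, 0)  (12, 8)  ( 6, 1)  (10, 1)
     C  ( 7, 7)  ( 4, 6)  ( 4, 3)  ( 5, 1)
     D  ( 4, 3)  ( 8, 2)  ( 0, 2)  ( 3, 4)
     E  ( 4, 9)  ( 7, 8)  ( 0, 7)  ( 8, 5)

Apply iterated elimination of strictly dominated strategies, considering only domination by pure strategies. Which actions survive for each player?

P1 drop D (A beats it: P:5>4 Q:11>8 R:6>0 S:7>3)
P1 drop E (B beats it: P:5>4 Q:12>7 R:6>0 S:10>8)
P2 drop S (Q beats it: A:5>3 B:8>1 C:6>1)
P1→{A,B,C} P2→{P,Q,R}

Survivors P1:{A,B,C} P2:{P,Q,R}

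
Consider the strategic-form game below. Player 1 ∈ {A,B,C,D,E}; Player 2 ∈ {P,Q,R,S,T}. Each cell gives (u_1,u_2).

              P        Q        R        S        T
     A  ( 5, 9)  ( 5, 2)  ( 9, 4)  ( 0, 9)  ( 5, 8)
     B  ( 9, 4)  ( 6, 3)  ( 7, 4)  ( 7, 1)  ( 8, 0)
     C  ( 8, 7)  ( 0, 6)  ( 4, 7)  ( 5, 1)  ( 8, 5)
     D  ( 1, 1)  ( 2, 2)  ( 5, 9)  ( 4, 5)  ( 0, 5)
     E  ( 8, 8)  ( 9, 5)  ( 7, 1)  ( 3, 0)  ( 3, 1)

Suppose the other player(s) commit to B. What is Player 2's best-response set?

u_2(P vs B) = 4
u_2(Q vs B) = 3
u_2(R vs B) = 4
u_2(S vs B) = 1
u_2(T vs B) = 0
max payoff 4 at {P,R}

BR_2 = {P,R}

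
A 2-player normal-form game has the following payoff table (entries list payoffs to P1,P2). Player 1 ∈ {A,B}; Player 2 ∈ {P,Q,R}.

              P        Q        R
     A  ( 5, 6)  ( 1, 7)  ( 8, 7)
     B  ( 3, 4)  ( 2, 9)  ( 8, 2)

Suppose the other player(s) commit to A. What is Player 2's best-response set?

BR_2 = {Q,R}

u_2(P vs A) = 6
u_2(Q vs A) = 7
u_2(R vs A) = 7
max payoff 7 at {Q,R}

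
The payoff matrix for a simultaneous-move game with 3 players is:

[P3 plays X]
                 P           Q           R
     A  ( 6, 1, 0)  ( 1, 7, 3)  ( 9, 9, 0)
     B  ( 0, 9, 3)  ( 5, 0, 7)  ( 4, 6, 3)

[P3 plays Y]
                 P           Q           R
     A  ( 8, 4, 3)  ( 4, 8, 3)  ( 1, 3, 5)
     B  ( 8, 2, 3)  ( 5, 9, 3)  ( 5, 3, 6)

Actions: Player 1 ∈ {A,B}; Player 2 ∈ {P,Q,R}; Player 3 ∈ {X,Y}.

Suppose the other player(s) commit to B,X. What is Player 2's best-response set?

argmax u_2 = {P}

u_2(P vs B,X) = 9
u_2(Q vs B,X) = 0
u_2(R vs B,X) = 6
max payoff 9 at {P}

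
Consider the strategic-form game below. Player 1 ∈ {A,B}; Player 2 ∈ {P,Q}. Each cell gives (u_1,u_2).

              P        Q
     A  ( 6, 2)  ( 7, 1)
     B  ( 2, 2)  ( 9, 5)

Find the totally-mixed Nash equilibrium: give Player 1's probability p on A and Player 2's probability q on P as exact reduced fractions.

P1 indiff ⇒ q·6+(1-q)·7 = q·2+(1-q)·9 ⇒ q(4) = (1-q)(2) ⇒ q = 1/3
P2 indiff ⇒ p·2+(1-p)·2 = p·1+(1-p)·5 ⇒ p(1) = (1-p)(3) ⇒ p = 3/4

p=3/4, q=1/3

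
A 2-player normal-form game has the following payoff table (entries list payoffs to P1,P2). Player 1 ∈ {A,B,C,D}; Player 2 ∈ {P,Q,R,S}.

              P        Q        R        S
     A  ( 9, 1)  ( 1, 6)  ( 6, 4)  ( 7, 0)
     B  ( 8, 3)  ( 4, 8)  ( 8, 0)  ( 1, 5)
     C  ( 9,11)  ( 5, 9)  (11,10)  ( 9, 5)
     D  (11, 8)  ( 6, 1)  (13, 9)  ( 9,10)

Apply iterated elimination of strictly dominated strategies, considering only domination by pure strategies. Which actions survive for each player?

IESDS → P1:{C,D} P2:{P,R,S}

P1 drop A (D beats it: P:11>9 Q:6>1 R:13>6 S:9>7)
P1 drop B (C beats it: P:9>8 Q:5>4 R:11>8 S:9>1)
P2 drop Q (P beats it: C:11>9 D:8>1)
P1→{C,D} P2→{P,R,S}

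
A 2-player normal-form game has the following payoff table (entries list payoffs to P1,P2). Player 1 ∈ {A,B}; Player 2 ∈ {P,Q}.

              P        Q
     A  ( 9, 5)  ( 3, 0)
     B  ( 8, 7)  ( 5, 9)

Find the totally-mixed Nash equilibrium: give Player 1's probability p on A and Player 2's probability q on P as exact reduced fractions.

(p,q) = (2/7, 2/3)

P1 indiff ⇒ q·9+(1-q)·3 = q·8+(1-q)·5 ⇒ q(1) = (1-q)(2) ⇒ q = 2/3
P2 indiff ⇒ p·5+(1-p)·7 = p·0+(1-p)·9 ⇒ p(5) = (1-p)(2) ⇒ p = 2/7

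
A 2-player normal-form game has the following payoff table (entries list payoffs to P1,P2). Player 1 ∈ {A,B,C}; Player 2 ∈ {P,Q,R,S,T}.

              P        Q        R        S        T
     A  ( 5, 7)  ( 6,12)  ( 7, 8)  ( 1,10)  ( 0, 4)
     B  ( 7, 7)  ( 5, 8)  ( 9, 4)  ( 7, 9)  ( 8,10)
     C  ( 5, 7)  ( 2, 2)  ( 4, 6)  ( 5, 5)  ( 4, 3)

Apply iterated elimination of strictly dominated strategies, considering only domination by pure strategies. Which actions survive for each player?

P1 drop C (B beats it: P:7>5 Q:5>2 R:9>4 S:7>5 T:8>4)
P2 drop P (Q beats it: A:12>7 B:8>7)
P2 drop R (Q beats it: A:12>8 B:8>4)
P1→{A,B} P2→{Q,S,T}

Remaining: P1:{A,B} P2:{Q,S,T}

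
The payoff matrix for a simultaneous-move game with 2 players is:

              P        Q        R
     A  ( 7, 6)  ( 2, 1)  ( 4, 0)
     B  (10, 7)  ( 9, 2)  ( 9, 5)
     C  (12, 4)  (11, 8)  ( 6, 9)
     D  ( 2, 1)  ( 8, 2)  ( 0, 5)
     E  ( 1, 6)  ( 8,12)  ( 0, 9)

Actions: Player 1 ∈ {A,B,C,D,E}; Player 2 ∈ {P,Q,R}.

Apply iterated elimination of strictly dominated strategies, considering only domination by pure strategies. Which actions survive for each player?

IESDS → P1:{B,C} P2:{P,R}

P1 drop A (B beats it: P:10>7 Q:9>2 R:9>4)
P1 drop D (B beats it: P:10>2 Q:9>8 R:9>0)
P1 drop E (B beats it: P:10>1 Q:9>8 R:9>0)
P2 drop Q (R beats it: B:5>2 C:9>8)
P1→{B,C} P2→{P,R}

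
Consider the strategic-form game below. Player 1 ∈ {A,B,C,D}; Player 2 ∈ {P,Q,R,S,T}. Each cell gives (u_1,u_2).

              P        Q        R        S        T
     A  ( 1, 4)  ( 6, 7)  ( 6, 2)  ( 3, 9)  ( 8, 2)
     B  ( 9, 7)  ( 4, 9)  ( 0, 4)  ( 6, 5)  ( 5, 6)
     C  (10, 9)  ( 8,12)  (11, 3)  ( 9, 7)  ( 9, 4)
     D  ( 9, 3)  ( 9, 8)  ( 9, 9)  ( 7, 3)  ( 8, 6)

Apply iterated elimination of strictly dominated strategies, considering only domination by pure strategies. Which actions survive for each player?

Survivors P1:{C,D} P2:{Q,R}

P1 drop A (C beats it: P:10>1 Q:8>6 R:11>6 S:9>3 T:9>8)
P1 drop B (C beats it: P:10>9 Q:8>4 R:11>0 S:9>6 T:9>5)
P2 drop P (Q beats it: C:12>9 D:8>3)
P2 drop S (Q beats it: C:12>7 D:8>3)
P2 drop T (Q beats it: C:12>4 D:8>6)
P1→{C,D} P2→{Q,R}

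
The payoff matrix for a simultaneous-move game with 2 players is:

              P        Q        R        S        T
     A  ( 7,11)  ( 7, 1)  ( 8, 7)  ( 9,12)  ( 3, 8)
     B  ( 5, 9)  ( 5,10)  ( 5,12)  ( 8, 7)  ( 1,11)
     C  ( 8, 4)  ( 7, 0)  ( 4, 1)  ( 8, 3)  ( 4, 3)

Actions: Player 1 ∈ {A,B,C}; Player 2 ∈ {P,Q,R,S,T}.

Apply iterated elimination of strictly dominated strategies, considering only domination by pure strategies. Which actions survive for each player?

Survivors P1:{A,C} P2:{P,S}

P1 drop B (A beats it: P:7>5 Q:7>5 R:8>5 S:9>8 T:3>1)
P2 drop Q (P beats it: A:11>1 C:4>0)
P2 drop R (P beats it: A:11>7 C:4>1)
P2 drop T (P beats it: A:11>8 C:4>3)
P1→{A,C} P2→{P,S}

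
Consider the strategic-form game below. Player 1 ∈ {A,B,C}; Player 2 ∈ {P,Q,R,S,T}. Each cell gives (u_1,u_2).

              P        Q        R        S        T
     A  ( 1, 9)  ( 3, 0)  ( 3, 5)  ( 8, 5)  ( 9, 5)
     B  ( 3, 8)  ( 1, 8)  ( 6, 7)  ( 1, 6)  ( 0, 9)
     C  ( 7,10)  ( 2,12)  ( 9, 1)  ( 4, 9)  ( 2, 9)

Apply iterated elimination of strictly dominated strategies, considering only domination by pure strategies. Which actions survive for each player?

P1 drop B (C beats it: P:7>3 Q:2>1 R:9>6 S:4>1 T:2>0)
P2 drop R (P beats it: A:9>5 C:10>1)
P2 drop S (P beats it: A:9>5 C:10>9)
P2 drop T (P beats it: A:9>5 C:10>9)
P1→{A,C} P2→{P,Q}

IESDS → P1:{A,C} P2:{P,Q}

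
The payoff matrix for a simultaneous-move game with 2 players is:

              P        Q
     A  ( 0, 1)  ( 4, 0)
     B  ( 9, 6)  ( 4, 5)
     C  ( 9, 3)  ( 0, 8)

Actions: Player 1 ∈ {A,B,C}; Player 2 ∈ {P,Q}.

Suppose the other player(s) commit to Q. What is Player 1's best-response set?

u_1(A vs Q) = 4
u_1(B vs Q) = 4
u_1(C vs Q) = 0
max payoff 4 at {A,B}

argmax u_1 = {A,B}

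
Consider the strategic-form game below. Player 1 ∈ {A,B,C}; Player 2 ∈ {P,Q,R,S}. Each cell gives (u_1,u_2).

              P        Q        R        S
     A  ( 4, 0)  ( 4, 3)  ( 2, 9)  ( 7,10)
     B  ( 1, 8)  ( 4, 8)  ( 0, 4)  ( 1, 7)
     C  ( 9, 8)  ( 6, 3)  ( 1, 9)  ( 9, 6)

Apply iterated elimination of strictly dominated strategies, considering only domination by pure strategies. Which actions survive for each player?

Survivors P1:{A,C} P2:{R,S}

P1 drop B (C beats it: P:9>1 Q:6>4 R:1>0 S:9>1)
P2 drop P (R beats it: A:9>0 C:9>8)
P2 drop Q (R beats it: A:9>3 C:9>3)
P1→{A,C} P2→{R,S}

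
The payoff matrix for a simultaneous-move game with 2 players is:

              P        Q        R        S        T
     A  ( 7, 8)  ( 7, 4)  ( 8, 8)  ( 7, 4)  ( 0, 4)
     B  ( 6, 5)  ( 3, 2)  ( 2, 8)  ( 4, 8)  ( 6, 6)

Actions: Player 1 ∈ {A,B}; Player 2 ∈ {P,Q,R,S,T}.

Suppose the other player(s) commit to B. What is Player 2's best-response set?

P2 best: {R,S}

u_2(P vs B) = 5
u_2(Q vs B) = 2
u_2(R vs B) = 8
u_2(S vs B) = 8
u_2(T vs B) = 6
max payoff 8 at {R,S}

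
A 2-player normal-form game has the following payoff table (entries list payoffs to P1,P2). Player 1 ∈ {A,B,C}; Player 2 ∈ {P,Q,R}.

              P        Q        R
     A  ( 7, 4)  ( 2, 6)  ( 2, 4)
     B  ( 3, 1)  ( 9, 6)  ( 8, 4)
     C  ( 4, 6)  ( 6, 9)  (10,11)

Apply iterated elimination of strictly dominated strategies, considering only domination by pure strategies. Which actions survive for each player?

Survivors P1:{B,C} P2:{Q,R}

P2 drop P (Q beats it: A:6>4 B:6>1 C:9>6)
P1 drop A (B beats it: Q:9>2 R:8>2)
P1→{B,C} P2→{Q,R}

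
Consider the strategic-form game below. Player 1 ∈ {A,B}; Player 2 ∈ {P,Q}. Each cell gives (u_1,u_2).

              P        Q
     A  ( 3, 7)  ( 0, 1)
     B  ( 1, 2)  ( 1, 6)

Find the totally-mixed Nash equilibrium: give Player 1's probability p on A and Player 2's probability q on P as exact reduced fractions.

P1 indiff ⇒ q·3+(1-q)·0 = q·1+(1-q)·1 ⇒ q(2) = (1-q)(1) ⇒ q = 1/3
P2 indiff ⇒ p·7+(1-p)·2 = p·1+(1-p)·6 ⇒ p(6) = (1-p)(4) ⇒ p = 2/5

P1 mixes 2/5 on A; P2 mixes 1/3 on P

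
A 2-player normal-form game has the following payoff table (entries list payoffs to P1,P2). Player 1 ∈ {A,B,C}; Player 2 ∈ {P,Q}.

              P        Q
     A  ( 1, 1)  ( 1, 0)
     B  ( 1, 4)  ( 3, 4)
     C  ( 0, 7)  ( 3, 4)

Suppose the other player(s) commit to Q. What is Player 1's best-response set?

u_1(A vs Q) = 1
u_1(B vs Q) = 3
u_1(C vs Q) = 3
max payoff 3 at {B,C}

P1 best: {B,C}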